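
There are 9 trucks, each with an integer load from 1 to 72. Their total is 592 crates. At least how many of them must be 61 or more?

5

Suppose at most 9 − j of them reach 61; then j values are ≤ 60 and the rest ≤ 72.
The total is then ≤ 60·j + 72·(9 − j) = 648 − 12j. For this to be ≥ 592 we need j ≤ 4, so at least 9 − 4 = 5 must reach 61.
Exactly 5 works: 5 values at 72 and 4 at 60 total 600; lower one of the high values by 8 (still ≥ 61) to hit 592.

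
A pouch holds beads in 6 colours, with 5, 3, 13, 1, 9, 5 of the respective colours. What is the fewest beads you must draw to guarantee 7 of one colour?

27

In the worst case you take as many as possible of each colour without reaching 7: 5 + 3 + 6 + 1 + 6 + 5 = 26.
The next one must give 7 of some colour, so 26 + 1 = 27.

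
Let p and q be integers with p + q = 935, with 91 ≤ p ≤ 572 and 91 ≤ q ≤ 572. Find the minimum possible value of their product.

207636

pq = p(935 − p) is concave in p, so over [363, 572] it is minimized at an endpoint.
The extreme feasible split is p = 363, q = 572, giving pq = 207636.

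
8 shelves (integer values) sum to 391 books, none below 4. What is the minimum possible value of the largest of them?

The average is 391/8 > 48, so not all 8 can be 48 or less; the largest is ≥ 49.
Achievable: 7 of them at 49 and 1 at 48 total 391.

49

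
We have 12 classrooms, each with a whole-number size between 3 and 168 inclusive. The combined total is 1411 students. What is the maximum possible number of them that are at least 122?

With k values at 122 or above and the rest at least 3, the sum is at least 36 + 119k.
Since the sum is 1411, we need 119k ≤ 1375, i.e. k ≤ 11.
k = 11 is achieved by 11 values at 122 and 1 at 3, total 1345; add 66 to one value (staying below 122) to reach 1411.

11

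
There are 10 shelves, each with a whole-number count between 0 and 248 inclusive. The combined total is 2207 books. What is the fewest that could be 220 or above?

1

Suppose at most 10 − j of them reach 220; then j values are ≤ 219 and the rest ≤ 248.
The total is then ≤ 219·j + 248·(10 − j) = 2480 − 29j. For this to be ≥ 2207 we need j ≤ 9, so at least 10 − 9 = 1 must reach 220.
Exactly 1 works: 1 value at 248 and 9 at 219 total 2219; lower one of the high values by 12 (still ≥ 220) to hit 2207.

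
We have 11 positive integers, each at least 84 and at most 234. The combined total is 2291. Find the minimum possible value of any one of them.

84

To make one integer as small as possible, make the other 10 as large as possible.
The other 10 can take up 10 × 234 = 2340 ≥ 2291 − 84, so one integer can sit at its floor of 84.
Achievable: one at 84 and the other 10 totalling 2207, which fits since 10 × 84 ≤ 2207 ≤ 10 × 234.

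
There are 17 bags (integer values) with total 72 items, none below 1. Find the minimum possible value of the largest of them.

If every one of the 17 were at most 4, the total would be at most 17 × 4 = 68 < 72.
Taking 13 copies of 4 and 4 copies of 5 gives exactly 72, so 5 is attained.

5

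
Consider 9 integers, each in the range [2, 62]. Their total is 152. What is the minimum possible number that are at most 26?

4

If only k of them are at most 26, the other 9 − k are at least 27, so the total is at least (9 − k)·27 + k·2.
This is ≤ 152, so (9 − k)·27 + 2k ≤ 152, which gives k ≥ 4.
Exactly 4 works: 4 values at 2 and 5 at 27 total 143; raise one of the low values by 9 (still ≤ 26) to hit 152.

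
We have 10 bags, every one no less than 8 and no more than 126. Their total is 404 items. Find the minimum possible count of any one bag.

8

To make one bag as small as possible, make the other 9 as large as possible.
The other 9 can take up 9 × 126 = 1134 ≥ 404 − 8, so one bag can sit at its floor of 8.
Achievable: one at 8 and the other 9 totalling 396, which fits since 9 × 8 ≤ 396 ≤ 9 × 126.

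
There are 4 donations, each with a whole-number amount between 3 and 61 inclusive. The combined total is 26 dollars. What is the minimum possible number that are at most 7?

2

If only k of them are at most 7, the other 4 − k are at least 8, so the total is at least (4 − k)·8 + k·3.
This is ≤ 26, so (4 − k)·8 + 3k ≤ 26, which gives k ≥ 2.
Exactly 2 works: 2 values at 3 and 2 at 8 total 22; raise one of the low values by 4 (still ≤ 7) to hit 26.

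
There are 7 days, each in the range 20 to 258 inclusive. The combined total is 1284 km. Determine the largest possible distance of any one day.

258

To make one day as large as possible, make the other 6 as small as possible.
The other 6 contribute at least 6 × 20 = 120, leaving at most 1284 − 120 = 1164.
But each day is capped at 258, so the maximum is 258.
Achievable: one at 258 and the other 6 totalling 1026, which fits since 6 × 20 ≤ 1026 ≤ 6 × 258.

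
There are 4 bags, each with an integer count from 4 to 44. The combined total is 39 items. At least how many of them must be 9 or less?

1

Each value above 9 is at least 10, contributing at least 10 − 4 = 6 above the floor 4.
The sum exceeds the floor total 16 by 23, so at most ⌊23/6⌋ = 3 exceed 9, and at least 1 are ≤ 9.
Exactly 1 works: 1 value at 4 and 3 at 10 total 34; raise one of the low values by 5 (still ≤ 9) to hit 39.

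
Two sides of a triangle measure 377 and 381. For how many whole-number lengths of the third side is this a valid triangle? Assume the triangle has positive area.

753

The triangle inequality gives |377 − 381| < c < 377 + 381, i.e. 4 < c < 758.
So c can be any integer from 5 to 757: 753 values.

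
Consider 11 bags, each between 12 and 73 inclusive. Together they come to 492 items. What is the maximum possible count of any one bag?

73

Maximizing one value means minimizing the remaining 10.
The other 10 contribute at least 10 × 12 = 120, leaving at most 492 − 120 = 372.
But each bag is capped at 73, so the maximum is 73.
Achievable: one at 73 and the other 10 totalling 419, which fits since 10 × 12 ≤ 419 ≤ 10 × 73.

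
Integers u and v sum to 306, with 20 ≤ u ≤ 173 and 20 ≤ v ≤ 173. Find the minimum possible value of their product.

For a fixed sum, uv is smallest when u and v are as far apart as possible.
The extreme feasible split is u = 133, v = 173, giving uv = 23009.

23009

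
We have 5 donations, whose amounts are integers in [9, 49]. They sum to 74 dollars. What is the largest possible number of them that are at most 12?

4

Suppose k of them are at most 12. Those contribute at most 12 each and the rest at most 49 each.
So the total is at most 12k + 49(5 − k) = 245 − 37k. This must still be ≥ 74, so k ≤ 4.
k = 4 is achieved by 4 values at 12 and 1 at 49, total 97; lower one of the 49's by 23 (still > 12) to reach 74.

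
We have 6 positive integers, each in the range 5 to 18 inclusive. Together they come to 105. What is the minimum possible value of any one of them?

15

To make one integer as small as possible, make the other 5 as large as possible.
The other 5 contribute at most 5 × 18 = 90, leaving at least 105 − 90 = 15.
Since 15 ≥ 5, this is achievable: one at 15 and 5 at 18.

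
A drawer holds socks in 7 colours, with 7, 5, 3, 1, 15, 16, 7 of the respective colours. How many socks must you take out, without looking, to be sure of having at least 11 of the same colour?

44

In the worst case you take as many as possible of each colour without reaching 11: 7 + 5 + 3 + 1 + 10 + 10 + 7 = 43.
The next one must give 11 of some colour, so 43 + 1 = 44.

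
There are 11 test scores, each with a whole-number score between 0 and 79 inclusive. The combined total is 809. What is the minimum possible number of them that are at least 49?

10

If only k of them are at least 49, the other 11 − k are at most 48, so the total is at most k·79 + (11 − k)·48.
This must reach 809, so k·79 + (11 − k)·48 ≥ 809, giving k ≥ 10.
Exactly 10 works: 10 values at 79 and 1 at 48 total 838; lower one of the high values by 29 (still ≥ 49) to hit 809.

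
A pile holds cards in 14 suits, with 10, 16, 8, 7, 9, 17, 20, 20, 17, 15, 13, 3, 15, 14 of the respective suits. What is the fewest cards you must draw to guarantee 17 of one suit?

175

In the worst case you take as many as possible of each suit without reaching 17: 10 + 16 + 8 + 7 + 9 + 16 + 16 + 16 + 16 + 15 + 13 + 3 + 15 + 14 = 174.
The next one must give 17 of some suit, so 174 + 1 = 175.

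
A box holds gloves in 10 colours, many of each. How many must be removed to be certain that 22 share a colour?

211

You could draw 21 of every colour without reaching 22 of any — 210 in all.
One more forces 22 of some colour, so 210 + 1 = 211.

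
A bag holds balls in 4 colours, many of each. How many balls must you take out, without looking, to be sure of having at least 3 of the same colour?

You could draw 2 of every colour without reaching 3 of any — 8 in all.
One more forces 3 of some colour, so 8 + 1 = 9.

9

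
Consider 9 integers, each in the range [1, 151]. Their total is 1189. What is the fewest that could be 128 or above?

2

If only k of them are at least 128, the other 9 − k are at most 127, so the total is at most k·151 + (9 − k)·127.
This must reach 1189, so k·151 + (9 − k)·127 ≥ 1189, giving k ≥ 2.
Exactly 2 works: 2 values at 151 and 7 at 127 total 1191; lower one of the high values by 2 (still ≥ 128) to hit 1189.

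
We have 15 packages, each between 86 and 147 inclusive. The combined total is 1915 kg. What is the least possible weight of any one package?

Minimizing one value means maximizing the remaining 14.
The other 14 can take up 14 × 147 = 2058 ≥ 1915 − 86, so one package can sit at its floor of 86.
Achievable: one at 86 and the other 14 totalling 1829, which fits since 14 × 86 ≤ 1829 ≤ 14 × 147.

86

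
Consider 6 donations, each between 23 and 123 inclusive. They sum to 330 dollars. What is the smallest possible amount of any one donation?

Minimizing one value means maximizing the remaining 5.
The other 5 can take up 5 × 123 = 615 ≥ 330 − 23, so one donation can sit at its floor of 23.
Achievable: one at 23 and the other 5 totalling 307, which fits since 5 × 23 ≤ 307 ≤ 5 × 123.

23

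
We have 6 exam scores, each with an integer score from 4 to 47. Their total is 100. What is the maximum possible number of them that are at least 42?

Suppose k of them are at least 42. Those contribute at least 42 each and the other 6 − k at least 4 each.
So the total is at least 42k + 4(6 − k) = 24 + 38k. This must be ≤ 100, giving k ≤ 2.
k = 2 is achieved by 2 values at 42 and 4 at 4, total 100.

2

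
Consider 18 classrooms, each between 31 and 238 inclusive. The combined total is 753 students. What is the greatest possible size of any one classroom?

226

Maximizing one value means minimizing the remaining 17.
The other 17 contribute at least 17 × 31 = 527, leaving at most 753 − 527 = 226.
Since 226 ≤ 238, this is achievable: one at 226 and 17 at 31.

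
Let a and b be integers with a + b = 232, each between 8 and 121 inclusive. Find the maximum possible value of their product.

For a fixed sum, the product ab is largest when a and b are as close as possible.
Taking a = 116 and b = 116 (both in [8, 121]) gives ab = 13456.

13456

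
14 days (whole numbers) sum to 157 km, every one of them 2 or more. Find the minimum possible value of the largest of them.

Some value must be at least ⌈157/14⌉ = 12, since 14 × 11 = 154 < 157.
Achievable: 3 of them at 12 and 11 at 11 total 157.

12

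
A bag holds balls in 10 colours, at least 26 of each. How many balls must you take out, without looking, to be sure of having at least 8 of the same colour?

71

In the worst case you draw 7 of each of the 10 colours: 10 × 7 = 70.
One more forces 8 of some colour, so 70 + 1 = 71.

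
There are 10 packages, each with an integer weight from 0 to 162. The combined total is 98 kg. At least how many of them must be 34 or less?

If only k of them are at most 34, the other 10 − k are at least 35, so the total is at least (10 − k)·35 + k·0.
This is ≤ 98, so (10 − k)·35 + 0k ≤ 98, which gives k ≥ 8.
Exactly 8 works: 8 values at 0 and 2 at 35 total 70; raise one of the low values by 28 (still ≤ 34) to hit 98.

8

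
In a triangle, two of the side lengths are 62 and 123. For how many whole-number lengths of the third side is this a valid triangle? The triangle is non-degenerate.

The triangle inequality gives |62 − 123| < c < 62 + 123, i.e. 61 < c < 185.
So c can be any integer from 62 to 184: 123 values.

123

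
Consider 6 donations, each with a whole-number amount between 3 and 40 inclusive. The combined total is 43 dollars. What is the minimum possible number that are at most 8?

Let j be the number exceeding 8. Then the total is ≥ 9·j + 3·(6 − j) = 18 + 6j.
So 6j ≤ 25 and j ≤ 4; hence at least 6 − 4 = 2 are ≤ 8.
Exactly 2 works: 2 values at 3 and 4 at 9 total 42; raise one of the low values by 1 (still ≤ 8) to hit 43.

2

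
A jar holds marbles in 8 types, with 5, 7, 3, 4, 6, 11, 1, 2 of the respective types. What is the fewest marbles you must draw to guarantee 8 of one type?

36

In the worst case you take as many as possible of each type without reaching 8: 5 + 7 + 3 + 4 + 6 + 7 + 1 + 2 = 35.
The next one must give 8 of some type, so 35 + 1 = 36.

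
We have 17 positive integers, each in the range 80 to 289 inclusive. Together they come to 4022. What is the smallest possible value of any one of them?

80

Minimizing one value means maximizing the remaining 16.
The other 16 can take up 16 × 289 = 4624 ≥ 4022 − 80, so one integer can sit at its floor of 80.
Achievable: one at 80 and the other 16 totalling 3942, which fits since 16 × 80 ≤ 3942 ≤ 16 × 289.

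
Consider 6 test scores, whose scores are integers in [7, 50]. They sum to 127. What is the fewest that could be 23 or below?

Let j be the number exceeding 23. Then the total is ≥ 24·j + 7·(6 − j) = 42 + 17j.
So 17j ≤ 85 and j ≤ 5; hence at least 6 − 5 = 1 are ≤ 23.
Exactly 1 works: 1 value at 7 and 5 at 24 total 127.

1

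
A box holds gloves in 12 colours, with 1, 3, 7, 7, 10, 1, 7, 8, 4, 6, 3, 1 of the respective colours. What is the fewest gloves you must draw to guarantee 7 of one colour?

50

In the worst case you take as many as possible of each colour without reaching 7: 1 + 3 + 6 + 6 + 6 + 1 + 6 + 6 + 4 + 6 + 3 + 1 = 49.
The next one must give 7 of some colour, so 49 + 1 = 50.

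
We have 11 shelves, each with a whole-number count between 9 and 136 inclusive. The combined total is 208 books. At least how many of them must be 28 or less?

6

Each value above 28 is at least 29, contributing at least 29 − 9 = 20 above the floor 9.
The sum exceeds the floor total 99 by 109, so at most ⌊109/20⌋ = 5 exceed 28, and at least 6 are ≤ 28.
Exactly 6 works: 6 values at 9 and 5 at 29 total 199; raise one of the low values by 9 (still ≤ 28) to hit 208.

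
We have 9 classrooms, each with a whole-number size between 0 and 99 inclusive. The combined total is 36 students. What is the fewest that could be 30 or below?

8

Let j be the number exceeding 30. Then the total is ≥ 31·j + 0·(9 − j) = 0 + 31j.
So 31j ≤ 36 and j ≤ 1; hence at least 9 − 1 = 8 are ≤ 30.
Exactly 8 works: 8 values at 0 and 1 at 31 total 31; raise one of the low values by 5 (still ≤ 30) to hit 36.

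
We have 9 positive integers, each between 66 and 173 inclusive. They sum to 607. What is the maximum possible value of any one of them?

79

Maximizing one value means minimizing the remaining 8.
The other 8 contribute at least 8 × 66 = 528, leaving at most 607 − 528 = 79.
Since 79 ≤ 173, this is achievable: one at 79 and 8 at 66.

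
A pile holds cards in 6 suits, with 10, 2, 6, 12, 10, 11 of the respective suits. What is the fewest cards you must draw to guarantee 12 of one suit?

In the worst case you take as many as possible of each suit without reaching 12: 10 + 2 + 6 + 11 + 10 + 11 = 50.
The next one must give 12 of some suit, so 50 + 1 = 51.

51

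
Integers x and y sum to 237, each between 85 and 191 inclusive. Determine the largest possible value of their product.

For a fixed sum, the product xy is largest when x and y are as close as possible.
Taking x = 118 and y = 119 (both in [85, 191]) gives xy = 14042.

14042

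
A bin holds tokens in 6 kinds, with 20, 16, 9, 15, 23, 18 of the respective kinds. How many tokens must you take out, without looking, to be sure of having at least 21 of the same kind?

In the worst case you take as many as possible of each kind without reaching 21: 20 + 16 + 9 + 15 + 20 + 18 = 98.
The next one must give 21 of some kind, so 98 + 1 = 99.

99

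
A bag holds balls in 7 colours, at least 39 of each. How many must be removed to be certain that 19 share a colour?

127

You could draw 18 of every colour without reaching 19 of any — 126 in all.
One more forces 19 of some colour, so 126 + 1 = 127.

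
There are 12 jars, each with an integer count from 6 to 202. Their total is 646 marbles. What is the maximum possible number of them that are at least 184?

If k of the values are ≥ 184, the total is ≥ 184k + 6(12 − k).
Setting 184k + 6(12 − k) ≤ 646 gives 178k ≤ 574, so k ≤ 3.
k = 3 is achieved by 3 values at 184 and 9 at 6, total 606; add 40 to one value (staying below 184) to reach 646.

3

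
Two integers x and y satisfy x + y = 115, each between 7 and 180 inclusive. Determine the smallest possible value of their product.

xy = x(115 − x) is concave in x, so over [7, 108] it is minimized at an endpoint.
The extreme feasible split is x = 7, y = 108, giving xy = 756.

756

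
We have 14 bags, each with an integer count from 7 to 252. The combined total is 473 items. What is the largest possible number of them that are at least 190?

2

If k of the values are ≥ 190, the total is ≥ 190k + 7(14 − k).
Setting 190k + 7(14 − k) ≤ 473 gives 183k ≤ 375, so k ≤ 2.
k = 2 is achieved by 2 values at 190 and 12 at 7, total 464; add 9 to one value (staying below 190) to reach 473.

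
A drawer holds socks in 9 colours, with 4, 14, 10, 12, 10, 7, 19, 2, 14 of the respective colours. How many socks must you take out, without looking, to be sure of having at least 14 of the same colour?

85

In the worst case you take as many as possible of each colour without reaching 14: 4 + 13 + 10 + 12 + 10 + 7 + 13 + 2 + 13 = 84.
The next one must give 14 of some colour, so 84 + 1 = 85.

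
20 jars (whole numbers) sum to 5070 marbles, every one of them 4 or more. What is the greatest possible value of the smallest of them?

If every one of the 20 were at least 254, the total would be at least 20 × 254 = 5080 > 5070.
Taking 10 copies of 253 and 10 copies of 254 gives exactly 5070, so 253 is attained.

253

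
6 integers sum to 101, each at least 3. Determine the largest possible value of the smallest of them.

16

The 6 values sum to 101, so their minimum is at most ⌊101/6⌋ = 16.
Taking 1 copy of 16 and 5 copies of 17 gives exactly 101, so 16 is attained.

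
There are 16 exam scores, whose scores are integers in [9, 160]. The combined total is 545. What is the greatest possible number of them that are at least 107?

If k of the values are ≥ 107, the total is ≥ 107k + 9(16 − k).
Setting 107k + 9(16 − k) ≤ 545 gives 98k ≤ 401, so k ≤ 4.
k = 4 is achieved by 4 values at 107 and 12 at 9, total 536; add 9 to one value (staying below 107) to reach 545.

4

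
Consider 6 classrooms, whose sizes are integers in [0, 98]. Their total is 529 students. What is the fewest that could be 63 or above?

5

Each value short of 63 is at most 62, costing at least 98 − 62 = 36 against the maximum total of 588.
We can afford to lose at most 588 − 529 = 59, so at most ⌊59/36⌋ = 1 fall short, and at least 5 are ≥ 63.
Exactly 5 works: 5 values at 98 and 1 at 62 total 552; lower one of the high values by 23 (still ≥ 63) to hit 529.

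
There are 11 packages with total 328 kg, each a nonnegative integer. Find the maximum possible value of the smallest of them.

The 11 values sum to 328, so their minimum is at most ⌊328/11⌋ = 29.
Achievable: 2 of them at 29 and 9 at 30 total 328.

29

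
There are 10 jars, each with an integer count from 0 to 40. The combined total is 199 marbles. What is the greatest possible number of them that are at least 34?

With k values at 34 or above and the rest at least 0, the sum is at least 0 + 34k.
Since the sum is 199, we need 34k ≤ 199, i.e. k ≤ 5.
k = 5 is achieved by 5 values at 34 and 5 at 0, total 170; add 29 to one value (staying below 34) to reach 199.

5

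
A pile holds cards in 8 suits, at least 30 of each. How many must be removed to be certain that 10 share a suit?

You could draw 9 of every suit without reaching 10 of any — 72 in all.
One more forces 10 of some suit, so 72 + 1 = 73.

73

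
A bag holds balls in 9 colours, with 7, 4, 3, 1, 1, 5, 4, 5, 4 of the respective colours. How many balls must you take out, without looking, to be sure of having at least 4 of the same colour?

In the worst case you take as many as possible of each colour without reaching 4: 3 + 3 + 3 + 1 + 1 + 3 + 3 + 3 + 3 = 23.
The next one must give 4 of some colour, so 23 + 1 = 24.

24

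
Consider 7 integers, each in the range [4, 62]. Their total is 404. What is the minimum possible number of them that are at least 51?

5

Suppose at most 7 − j of them reach 51; then j values are ≤ 50 and the rest ≤ 62.
The total is then ≤ 50·j + 62·(7 − j) = 434 − 12j. For this to be ≥ 404 we need j ≤ 2, so at least 7 − 2 = 5 must reach 51.
Exactly 5 works: 5 values at 62 and 2 at 50 total 410; lower one of the high values by 6 (still ≥ 51) to hit 404.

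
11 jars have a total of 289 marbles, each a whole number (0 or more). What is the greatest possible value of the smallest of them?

The average is 289/11 < 27, so some value is ≤ 26.
Equality holds with 8 values of 26 and 3 values of 27.

26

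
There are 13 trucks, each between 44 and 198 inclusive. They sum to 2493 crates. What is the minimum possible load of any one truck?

117

To make one truck as small as possible, make the other 12 as large as possible.
The other 12 contribute at most 12 × 198 = 2376, leaving at least 2493 − 2376 = 117.
Since 117 ≥ 44, this is achievable: one at 117 and 12 at 198.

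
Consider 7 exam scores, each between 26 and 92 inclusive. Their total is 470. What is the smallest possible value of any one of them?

To make one score as small as possible, make the other 6 as large as possible.
The other 6 can take up 6 × 92 = 552 ≥ 470 − 26, so one score can sit at its floor of 26.
Achievable: one at 26 and the other 6 totalling 444, which fits since 6 × 26 ≤ 444 ≤ 6 × 92.

26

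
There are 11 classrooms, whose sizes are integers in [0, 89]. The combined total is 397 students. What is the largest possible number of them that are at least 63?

If k of the values are ≥ 63, the total is ≥ 63k + 0(11 − k).
Setting 63k + 0(11 − k) ≤ 397 gives 63k ≤ 397, so k ≤ 6.
k = 6 is achieved by 6 values at 63 and 5 at 0, total 378; add 19 to one value (staying below 63) to reach 397.

6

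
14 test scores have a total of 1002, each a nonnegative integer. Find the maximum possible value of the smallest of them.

71

If every one of the 14 were at least 72, the total would be at least 14 × 72 = 1008 > 1002.
Taking 6 copies of 71 and 8 copies of 72 gives exactly 1002, so 71 is attained.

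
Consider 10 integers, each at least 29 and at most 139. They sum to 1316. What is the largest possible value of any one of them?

To make one integer as large as possible, make the other 9 as small as possible.
The other 9 contribute at least 9 × 29 = 261, leaving at most 1316 − 261 = 1055.
But each integer is capped at 139, so the maximum is 139.
Achievable: one at 139 and the other 9 totalling 1177, which fits since 9 × 29 ≤ 1177 ≤ 9 × 139.

139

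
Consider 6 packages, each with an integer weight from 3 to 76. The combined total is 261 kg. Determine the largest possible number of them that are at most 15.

3

Suppose k of them are at most 15. Those contribute at most 15 each and the rest at most 76 each.
So the total is at most 15k + 76(6 − k) = 456 − 61k. This must still be ≥ 261, so k ≤ 3.
k = 3 is achieved by 3 values at 15 and 3 at 76, total 273; lower one of the 76's by 12 (still > 15) to reach 261.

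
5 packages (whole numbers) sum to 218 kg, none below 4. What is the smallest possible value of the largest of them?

The 5 values sum to 218, so their maximum is at least ⌈218/5⌉ = 44.
Achievable: 3 of them at 44 and 2 at 43 total 218.

44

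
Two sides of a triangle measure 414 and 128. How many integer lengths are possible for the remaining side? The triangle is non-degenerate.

255

The triangle inequality gives |414 − 128| < c < 414 + 128, i.e. 286 < c < 542.
So c can be any integer from 287 to 541: 255 values.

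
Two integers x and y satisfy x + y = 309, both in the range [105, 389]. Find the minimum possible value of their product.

21420

xy = x(309 − x) is concave in x, so over [105, 204] it is minimized at an endpoint.
The extreme feasible split is x = 105, y = 204, giving xy = 21420.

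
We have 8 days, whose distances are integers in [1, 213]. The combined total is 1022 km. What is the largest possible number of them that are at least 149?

6

Suppose k of them are at least 149. Those contribute at least 149 each and the other 8 − k at least 1 each.
So the total is at least 149k + 1(8 − k) = 8 + 148k. This must be ≤ 1022, giving k ≤ 6.
k = 6 is achieved by 6 values at 149 and 2 at 1, total 896; add 126 to one value (staying below 149) to reach 1022.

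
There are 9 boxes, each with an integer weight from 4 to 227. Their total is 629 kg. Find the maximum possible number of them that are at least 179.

3

Suppose k of them are at least 179. Those contribute at least 179 each and the other 9 − k at least 4 each.
So the total is at least 179k + 4(9 − k) = 36 + 175k. This must be ≤ 629, giving k ≤ 3.
k = 3 is achieved by 3 values at 179 and 6 at 4, total 561; add 68 to one value (staying below 179) to reach 629.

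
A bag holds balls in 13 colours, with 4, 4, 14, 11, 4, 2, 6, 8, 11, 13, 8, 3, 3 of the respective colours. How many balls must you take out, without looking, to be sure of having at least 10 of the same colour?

79

In the worst case you take as many as possible of each colour without reaching 10: 4 + 4 + 9 + 9 + 4 + 2 + 6 + 8 + 9 + 9 + 8 + 3 + 3 = 78.
The next one must give 10 of some colour, so 78 + 1 = 79.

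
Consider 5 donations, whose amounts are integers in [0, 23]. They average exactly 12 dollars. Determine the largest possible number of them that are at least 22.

2

The total is 5 × 12 = 60.
With k values at 22 or above and the rest at least 0, the sum is at least 0 + 22k.
Since the sum is 60, we need 22k ≤ 60, i.e. k ≤ 2.
k = 2 is achieved by 2 values at 22 and 3 at 0, total 44; add 16 to one value (staying below 22) to reach 60.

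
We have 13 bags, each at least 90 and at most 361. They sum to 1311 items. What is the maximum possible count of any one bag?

Maximizing one value means minimizing the remaining 12.
The other 12 contribute at least 12 × 90 = 1080, leaving at most 1311 − 1080 = 231.
Since 231 ≤ 361, this is achievable: one at 231 and 12 at 90.

231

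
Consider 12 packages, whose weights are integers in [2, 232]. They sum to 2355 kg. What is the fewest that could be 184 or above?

Each value short of 184 is at most 183, costing at least 232 − 183 = 49 against the maximum total of 2784.
We can afford to lose at most 2784 − 2355 = 429, so at most ⌊429/49⌋ = 8 fall short, and at least 4 are ≥ 184.
Exactly 4 works: 4 values at 232 and 8 at 183 total 2392; lower one of the high values by 37 (still ≥ 184) to hit 2355.

4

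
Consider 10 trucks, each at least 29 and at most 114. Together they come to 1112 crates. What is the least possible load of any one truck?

To make one truck as small as possible, make the other 9 as large as possible.
The other 9 contribute at most 9 × 114 = 1026, leaving at least 1112 − 1026 = 86.
Since 86 ≥ 29, this is achievable: one at 86 and 9 at 114.

86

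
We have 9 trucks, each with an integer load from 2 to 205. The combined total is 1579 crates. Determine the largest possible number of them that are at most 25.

1

Each value at 25 or below falls at least 205 − 25 = 180 short of the ceiling 205.
The ceiling total is 9 × 205 = 1845, and we need 1579, so at most ⌊(1845 − 1579)/180⌋ = 1 can be that low.
k = 1 is achieved by 1 value at 25 and 8 at 205, total 1665; lower one of the 205's by 86 (still > 25) to reach 1579.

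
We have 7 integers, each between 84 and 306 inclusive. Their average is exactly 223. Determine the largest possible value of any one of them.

Maximizing one value means minimizing the remaining 6.
The total is 7 × 223 = 1561.
The other 6 contribute at least 6 × 84 = 504, leaving at most 1561 − 504 = 1057.
But each integer is capped at 306, so the maximum is 306.
Achievable: one at 306 and the other 6 totalling 1255, which fits since 6 × 84 ≤ 1255 ≤ 6 × 306.

306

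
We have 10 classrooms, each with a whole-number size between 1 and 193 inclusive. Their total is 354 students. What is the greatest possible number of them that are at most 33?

Each value at 33 or below falls at least 193 − 33 = 160 short of the ceiling 193.
The ceiling total is 10 × 193 = 1930, and we need 354, so at most ⌊(1930 − 354)/160⌋ = 9 can be that low.
k = 9 is achieved by 9 values at 33 and 1 at 193, total 490; lower one of the 193's by 136 (still > 33) to reach 354.

9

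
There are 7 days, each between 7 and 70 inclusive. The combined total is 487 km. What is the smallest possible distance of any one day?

67

Minimizing one value means maximizing the remaining 6.
The other 6 contribute at most 6 × 70 = 420, leaving at least 487 − 420 = 67.
Since 67 ≥ 7, this is achievable: one at 67 and 6 at 70.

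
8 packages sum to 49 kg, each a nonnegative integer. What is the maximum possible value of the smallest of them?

6

The average is 49/8 < 7, so some value is ≤ 6.
Achievable: 7 of them at 6 and 1 at 7 total 49.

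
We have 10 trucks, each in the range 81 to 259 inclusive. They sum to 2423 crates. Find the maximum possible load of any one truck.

259

To make one truck as large as possible, make the other 9 as small as possible.
The other 9 contribute at least 9 × 81 = 729, leaving at most 2423 − 729 = 1694.
But each truck is capped at 259, so the maximum is 259.
Achievable: one at 259 and the other 9 totalling 2164, which fits since 9 × 81 ≤ 2164 ≤ 9 × 259.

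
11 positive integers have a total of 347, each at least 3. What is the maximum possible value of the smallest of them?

31

The average is 347/11 < 32, so some value is ≤ 31.
Equality holds with 5 values of 31 and 6 values of 32.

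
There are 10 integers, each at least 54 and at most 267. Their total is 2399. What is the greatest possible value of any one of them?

To make one integer as large as possible, make the other 9 as small as possible.
The other 9 contribute at least 9 × 54 = 486, leaving at most 2399 − 486 = 1913.
But each integer is capped at 267, so the maximum is 267.
Achievable: one at 267 and the other 9 totalling 2132, which fits since 9 × 54 ≤ 2132 ≤ 9 × 267.

267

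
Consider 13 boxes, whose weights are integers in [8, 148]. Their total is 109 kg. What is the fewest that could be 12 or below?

If only k of them are at most 12, the other 13 − k are at least 13, so the total is at least (13 − k)·13 + k·8.
This is ≤ 109, so (13 − k)·13 + 8k ≤ 109, which gives k ≥ 12.
Exactly 12 works: 12 values at 8 and 1 at 13 total 109.

12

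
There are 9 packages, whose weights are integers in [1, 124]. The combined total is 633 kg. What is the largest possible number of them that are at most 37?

5

Each value at 37 or below falls at least 124 − 37 = 87 short of the ceiling 124.
The ceiling total is 9 × 124 = 1116, and we need 633, so at most ⌊(1116 − 633)/87⌋ = 5 can be that low.
k = 5 is achieved by 5 values at 37 and 4 at 124, total 681; lower one of the 124's by 48 (still > 37) to reach 633.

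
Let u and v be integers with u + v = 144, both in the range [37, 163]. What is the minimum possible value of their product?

uv = u(144 − u) is concave in u, so over [37, 107] it is minimized at an endpoint.
The extreme feasible split is u = 37, v = 107, giving uv = 3959.

3959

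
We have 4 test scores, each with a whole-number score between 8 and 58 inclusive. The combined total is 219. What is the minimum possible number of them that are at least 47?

3

If only k of them are at least 47, the other 4 − k are at most 46, so the total is at most k·58 + (4 − k)·46.
This must reach 219, so k·58 + (4 − k)·46 ≥ 219, giving k ≥ 3.
Exactly 3 works: 3 values at 58 and 1 at 46 total 220; lower one of the high values by 1 (still ≥ 47) to hit 219.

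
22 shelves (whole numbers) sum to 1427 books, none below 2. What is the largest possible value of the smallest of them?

64

The 22 values sum to 1427, so their minimum is at most ⌊1427/22⌋ = 64.
Equality holds with 3 values of 64 and 19 values of 65.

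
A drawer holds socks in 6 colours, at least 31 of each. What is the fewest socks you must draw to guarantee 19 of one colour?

109

You could draw 18 of every colour without reaching 19 of any — 108 in all.
One more forces 19 of some colour, so 108 + 1 = 109.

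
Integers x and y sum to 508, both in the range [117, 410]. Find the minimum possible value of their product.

45747

For a fixed sum, xy is smallest when x and y are as far apart as possible.
The extreme feasible split is x = 117, y = 391, giving xy = 45747.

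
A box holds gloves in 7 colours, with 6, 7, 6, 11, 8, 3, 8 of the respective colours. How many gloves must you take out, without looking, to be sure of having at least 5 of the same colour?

In the worst case you take as many as possible of each colour without reaching 5: 4 + 4 + 4 + 4 + 4 + 3 + 4 = 27.
The next one must give 5 of some colour, so 27 + 1 = 28.

28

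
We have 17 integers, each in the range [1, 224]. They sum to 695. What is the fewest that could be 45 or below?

2

Let j be the number exceeding 45. Then the total is ≥ 46·j + 1·(17 − j) = 17 + 45j.
So 45j ≤ 678 and j ≤ 15; hence at least 17 − 15 = 2 are ≤ 45.
Exactly 2 works: 2 values at 1 and 15 at 46 total 692; raise one of the low values by 3 (still ≤ 45) to hit 695.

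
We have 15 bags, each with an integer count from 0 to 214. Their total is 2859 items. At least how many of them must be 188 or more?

2

If only k of them are at least 188, the other 15 − k are at most 187, so the total is at most k·214 + (15 − k)·187.
This must reach 2859, so k·214 + (15 − k)·187 ≥ 2859, giving k ≥ 2.
Exactly 2 works: 2 values at 214 and 13 at 187 total 2859.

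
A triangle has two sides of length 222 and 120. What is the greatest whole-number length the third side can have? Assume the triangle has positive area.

The third side must be less than 222 + 120 = 342.
The largest integer below 342 is 341.

341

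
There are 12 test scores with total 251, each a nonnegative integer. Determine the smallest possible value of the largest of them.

21

The 12 values sum to 251, so their maximum is at least ⌈251/12⌉ = 21.
Achievable: 11 of them at 21 and 1 at 20 total 251.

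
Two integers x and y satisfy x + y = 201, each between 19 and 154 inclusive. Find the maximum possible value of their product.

With x + y fixed, xy peaks when the two are closest together.
Taking x = 100 and y = 101 (both in [19, 154]) gives xy = 10100.

10100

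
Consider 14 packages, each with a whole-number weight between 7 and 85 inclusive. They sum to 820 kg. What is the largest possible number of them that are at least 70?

11

If k of the values are ≥ 70, the total is ≥ 70k + 7(14 − k).
Setting 70k + 7(14 − k) ≤ 820 gives 63k ≤ 722, so k ≤ 11.
k = 11 is achieved by 11 values at 70 and 3 at 7, total 791; add 29 to one value (staying below 70) to reach 820.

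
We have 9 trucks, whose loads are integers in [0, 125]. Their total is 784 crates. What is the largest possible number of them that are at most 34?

3

Suppose k of them are at most 34. Those contribute at most 34 each and the rest at most 125 each.
So the total is at most 34k + 125(9 − k) = 1125 − 91k. This must still be ≥ 784, so k ≤ 3.
k = 3 is achieved by 3 values at 34 and 6 at 125, total 852; lower one of the 125's by 68 (still > 34) to reach 784.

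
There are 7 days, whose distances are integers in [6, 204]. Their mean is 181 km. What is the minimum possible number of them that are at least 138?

5

The total is 7 × 181 = 1267.
Suppose at most 7 − j of them reach 138; then j values are ≤ 137 and the rest ≤ 204.
The total is then ≤ 137·j + 204·(7 − j) = 1428 − 67j. For this to be ≥ 1267 we need j ≤ 2, so at least 7 − 2 = 5 must reach 138.
Exactly 5 works: 5 values at 204 and 2 at 137 total 1294; lower one of the high values by 27 (still ≥ 138) to hit 1267.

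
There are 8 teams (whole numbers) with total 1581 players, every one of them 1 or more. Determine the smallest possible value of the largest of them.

198

If every one of the 8 were at most 197, the total would be at most 8 × 197 = 1576 < 1581.
Achievable: 5 of them at 198 and 3 at 197 total 1581.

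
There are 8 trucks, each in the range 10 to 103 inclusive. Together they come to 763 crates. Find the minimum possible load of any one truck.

42

Minimizing one value means maximizing the remaining 7.
The other 7 contribute at most 7 × 103 = 721, leaving at least 763 − 721 = 42.
Since 42 ≥ 10, this is achievable: one at 42 and 7 at 103.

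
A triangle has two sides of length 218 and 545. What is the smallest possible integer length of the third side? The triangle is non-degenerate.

The third side must exceed |218 − 545| = 327.
The smallest integer above 327 is 328.

328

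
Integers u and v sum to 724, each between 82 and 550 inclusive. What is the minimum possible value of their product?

uv = u(724 − u) is concave in u, so over [174, 550] it is minimized at an endpoint.
The extreme feasible split is u = 174, v = 550, giving uv = 95700.

95700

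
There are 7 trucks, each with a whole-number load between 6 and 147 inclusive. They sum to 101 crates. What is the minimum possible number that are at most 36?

Let j be the number exceeding 36. Then the total is ≥ 37·j + 6·(7 − j) = 42 + 31j.
So 31j ≤ 59 and j ≤ 1; hence at least 7 − 1 = 6 are ≤ 36.
Exactly 6 works: 6 values at 6 and 1 at 37 total 73; raise one of the low values by 28 (still ≤ 36) to hit 101.

6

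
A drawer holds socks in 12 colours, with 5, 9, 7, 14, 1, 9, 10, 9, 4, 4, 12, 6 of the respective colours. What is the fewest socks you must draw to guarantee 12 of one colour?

In the worst case you take as many as possible of each colour without reaching 12: 5 + 9 + 7 + 11 + 1 + 9 + 10 + 9 + 4 + 4 + 11 + 6 = 86.
The next one must give 12 of some colour, so 86 + 1 = 87.

87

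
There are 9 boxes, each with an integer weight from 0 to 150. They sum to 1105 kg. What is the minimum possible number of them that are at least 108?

4

If only k of them are at least 108, the other 9 − k are at most 107, so the total is at most k·150 + (9 − k)·107.
This must reach 1105, so k·150 + (9 − k)·107 ≥ 1105, giving k ≥ 4.
Exactly 4 works: 4 values at 150 and 5 at 107 total 1135; lower one of the high values by 30 (still ≥ 108) to hit 1105.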